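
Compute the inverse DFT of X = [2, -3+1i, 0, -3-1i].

x[n] = (1/4) Σ(k=0 to 3) X[k] · e^(2πikn/4)

Computing each x[n]:
x[0] = -1
x[1] = 0
x[2] = 2
x[3] = 1

x = [-1, 0, 2, 1]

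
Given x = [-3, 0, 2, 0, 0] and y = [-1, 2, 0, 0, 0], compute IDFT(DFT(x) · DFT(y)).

(x ⊛ y)[n] = Σ(m=0 to 4) x[m] · y[(n-m) mod 5]

Computing each output sample:
(x ⊛ y)[0] = 3
(x ⊛ y)[1] = -6
(x ⊛ y)[2] = -2
(x ⊛ y)[3] = 4
(x ⊛ y)[4] = 0

x ⊛ y = [3, -6, -2, 4, 0]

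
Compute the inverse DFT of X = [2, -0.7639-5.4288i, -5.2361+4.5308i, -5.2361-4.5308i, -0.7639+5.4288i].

x[n] = (1/5) Σ(k=0 to 4) X[k] · e^(2πikn/5)

Computing each x[n]:
x[0] = -2
x[1] = 3
x[2] = 3
x[3] = -3
x[4] = 1

x = [-2, 3, 3, -3, 1]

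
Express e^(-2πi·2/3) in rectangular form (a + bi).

ω_3^2 = e^(-2πi·2/3)
= cos(-2π·2/3) + i·sin(-2π·2/3)
= cos(-4π/3) + i·sin(-4π/3)

ω_3^2 = cos(-4π/3) + i·sin(-4π/3) = -0.5000+0.8660i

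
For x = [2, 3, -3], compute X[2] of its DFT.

X[2] = Σ(n=0 to 2) x[n] · ω_3^(2n) where ω_3 = e^(-2πi/3)
= (2)·ω_3^0 + (3)·ω_3^2 + (-3)·ω_3^4

X[2] = 2.0000+5.1962i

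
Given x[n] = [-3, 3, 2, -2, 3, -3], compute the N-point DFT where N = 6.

X[k] = Σ(n=0 to 5) x[n] · ω_6^(nk)
where ω_6 = e^(-2πi/6)

Computing each X[k]:
X[0] = 0
X[1] = -3.5000-4.3301i
X[2] = -7.5000-6.0622i
X[3] = 4
X[4] = -7.5000+6.0622i
X[5] = -3.5000+4.3301i

X = [0, -3.5000-4.3301i, -7.5000-6.0622i, 4, -7.5000+6.0622i, -3.5000+4.3301i]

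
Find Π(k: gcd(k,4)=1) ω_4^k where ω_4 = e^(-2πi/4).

The primitive 4th roots of unity are ω_4^k for k coprime to 4: k ∈ {1, 3}
Their product equals the constant term of the cyclotomic polynomial Φ_4(x) up to sign.
For n ≥ 3, the product of all primitive nth roots of unity is 1. (For n=1 it is 1; for n=2 it is -1.)

1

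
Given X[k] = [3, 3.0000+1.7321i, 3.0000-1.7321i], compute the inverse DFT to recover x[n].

x[n] = (1/3) Σ(k=0 to 2) X[k] · e^(2πikn/3)

Computing each x[n]:
x[0] = 3
x[1] = -1
x[2] = 1

x = [3, -1, 1]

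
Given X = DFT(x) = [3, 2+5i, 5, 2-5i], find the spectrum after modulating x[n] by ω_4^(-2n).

Modulation property: DFT(ω_4^(-2n)·x[n]) = X[(k-2) mod 4], so circularly shift X by 2 positions.

X[k-2] = [5, 2-5i, 3, 2+5i]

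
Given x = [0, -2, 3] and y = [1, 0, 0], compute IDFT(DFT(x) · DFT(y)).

(x ⊛ y)[n] = Σ(m=0 to 2) x[m] · y[(n-m) mod 3]

Computing each output sample:
(x ⊛ y)[0] = 0
(x ⊛ y)[1] = -2
(x ⊛ y)[2] = 3

x ⊛ y = [0, -2, 3]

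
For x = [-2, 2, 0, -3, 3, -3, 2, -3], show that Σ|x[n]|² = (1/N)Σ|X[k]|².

Time domain:
Σ|x[n]|² = |-2|² + |2|² + |0|² + |-3|² + |3|² + |-3|² + |2|² + |-3|² = 48.0000

Frequency domain:
(1/8)Σ|X[k]|² = (1/8)(|-4|² + |-1.4645-1.5355i|² + |-1-5i|² + |-8.5355-5.5355i|² + |10|² + |-8.5355+5.5355i|² + |-1+5i|² + |-1.4645+1.5355i|²) = (1/8)·384.0000 = 48.0000

Both sides agree, confirming Parseval's theorem.

Σ|x[n]|² = (1/N)Σ|X[k]|² = 48.0000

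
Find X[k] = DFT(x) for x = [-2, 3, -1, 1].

X[k] = Σ(n=0 to 3) x[n] · ω_4^(nk)
where ω_4 = e^(-2πi/4)

Computing each X[k]:
X[0] = 1
X[1] = -1-2i
X[2] = -7
X[3] = -1+2i

X = [1, -1-2i, -7, -1+2i]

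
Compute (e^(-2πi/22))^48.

Since ω_22^22 = 1, powers reduce modulo 22.
48 mod 22 = 4
So ω_22^48 = ω_22^4 = e^(-2πi·4/22)

ω_22^48 = ω_22^4 = 0.4154-0.9096i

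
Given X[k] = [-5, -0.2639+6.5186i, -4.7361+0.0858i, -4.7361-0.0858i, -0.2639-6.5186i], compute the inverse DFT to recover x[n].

x[n] = (1/5) Σ(k=0 to 4) X[k] · e^(2πikn/5)

Computing each x[n]:
x[0] = -3
x[1] = -2
x[2] = -3
x[3] = 0
x[4] = 3

x = [-3, -2, -3, 0, 3]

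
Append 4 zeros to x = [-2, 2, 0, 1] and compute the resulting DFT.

Original 4-point DFT: [1, -2-1i, -5, -2+1i]
Zero-padded 8-point DFT provides frequency interpolation.

DFT_8([x, 0, ...]) = [1, -1.2929-2.1213i, -2-1i, -2.7071-2.1213i, -5, -2.7071+2.1213i, -2+1i, -1.2929+2.1213i]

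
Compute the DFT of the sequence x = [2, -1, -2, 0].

X[k] = Σ(n=0 to 3) x[n] · ω_4^(nk)
where ω_4 = e^(-2πi/4)

Computing each X[k]:
X[0] = -1
X[1] = 4+1i
X[2] = 1
X[3] = 4-1i

X = [-1, 4+1i, 1, 4-1i]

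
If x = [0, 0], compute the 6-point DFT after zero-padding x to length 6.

Original 2-point DFT: [0, 0]
Zero-padded 6-point DFT provides frequency interpolation.

DFT_6([x, 0, ...]) = [0, 0, 0, 0, 0, 0]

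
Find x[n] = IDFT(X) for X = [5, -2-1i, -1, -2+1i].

x[n] = (1/4) Σ(k=0 to 3) X[k] · e^(2πikn/4)

Computing each x[n]:
x[0] = 0
x[1] = 2
x[2] = 2
x[3] = 1

x = [0, 2, 2, 1]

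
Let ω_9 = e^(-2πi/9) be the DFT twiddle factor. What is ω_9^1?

ω_9^1 = e^(-2πi·1/9)
= cos(-2π·1/9) + i·sin(-2π·1/9)
= cos(-2π/9) + i·sin(-2π/9)

ω_9^1 = cos(-2π/9) + i·sin(-2π/9) = 0.7660-0.6428i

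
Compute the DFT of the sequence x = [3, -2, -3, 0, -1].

X[k] = Σ(n=0 to 4) x[n] · ω_5^(nk)
where ω_5 = e^(-2πi/5)

Computing each X[k]:
X[0] = -3
X[1] = 4.5000+2.7144i
X[2] = 4.5000-2.2654i
X[3] = 4.5000+2.2654i
X[4] = 4.5000-2.7144i

X = [-3, 4.5000+2.7144i, 4.5000-2.2654i, 4.5000+2.2654i, 4.5000-2.7144i]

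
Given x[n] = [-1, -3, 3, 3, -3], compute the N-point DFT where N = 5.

X[k] = Σ(n=0 to 4) x[n] · ω_5^(nk)
where ω_5 = e^(-2πi/5)

Computing each X[k]:
X[0] = -1
X[1] = -7.7082
X[2] = 5.7082
X[3] = 5.7082
X[4] = -7.7082

X = [-1, -7.7082, 5.7082, 5.7082, -7.7082]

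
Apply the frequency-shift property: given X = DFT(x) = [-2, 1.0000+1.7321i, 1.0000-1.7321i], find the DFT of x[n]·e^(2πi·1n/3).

Modulation property: DFT(ω_3^(-1n)·x[n]) = X[(k-1) mod 3], so circularly shift X by 1 positions.

X[k-1] = [1.0000-1.7321i, -2, 1.0000+1.7321i]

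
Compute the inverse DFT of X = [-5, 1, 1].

x[n] = (1/3) Σ(k=0 to 2) X[k] · e^(2πikn/3)

Computing each x[n]:
x[0] = -1
x[1] = -2
x[2] = -2

x = [-1, -2, -2]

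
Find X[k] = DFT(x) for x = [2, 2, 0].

X[k] = Σ(n=0 to 2) x[n] · ω_3^(nk)
where ω_3 = e^(-2πi/3)

Computing each X[k]:
X[0] = 4
X[1] = 1.0000-1.7321i
X[2] = 1.0000+1.7321i

X = [4, 1.0000-1.7321i, 1.0000+1.7321i]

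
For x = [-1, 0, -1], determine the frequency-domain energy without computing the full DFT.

Parseval: Σ|x[n]|² = (1/N)Σ|X[k]|², so Σ|X[k]|² = N·Σ|x[n]|² = 3·2.0000

Σ|X[k]|² = N·Σ|x[n]|² = 3·2.0000 = 6.0000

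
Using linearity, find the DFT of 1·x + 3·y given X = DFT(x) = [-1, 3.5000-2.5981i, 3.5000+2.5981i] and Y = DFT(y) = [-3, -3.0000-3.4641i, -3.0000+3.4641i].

By linearity: DFT(1x + 3y) = 1·DFT(x) + 3·DFT(y)
= 1·[-1, 3.5000-2.5981i, 3.5000+2.5981i] + 3·[-3, -3.0000-3.4641i, -3.0000+3.4641i]

Computing element-wise:
Z[0] = 1·(-1) + 3·(-3) = -10
Z[1] = 1·(3.5000-2.5981i) + 3·(-3.0000-3.4641i) = -5.5000-12.9904i
Z[2] = 1·(3.5000+2.5981i) + 3·(-3.0000+3.4641i) = -5.5000+12.9904i

DFT(1x + 3y) = 1·X + 3·Y = [-10, -5.5000-12.9904i, -5.5000+12.9904i]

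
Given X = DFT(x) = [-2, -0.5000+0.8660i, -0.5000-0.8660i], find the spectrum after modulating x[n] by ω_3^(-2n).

Modulation property: DFT(ω_3^(-2n)·x[n]) = X[(k-2) mod 3], so circularly shift X by 2 positions.

X[k-2] = [-0.5000+0.8660i, -0.5000-0.8660i, -2]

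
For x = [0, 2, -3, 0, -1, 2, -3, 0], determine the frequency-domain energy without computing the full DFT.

Parseval: Σ|x[n]|² = (1/N)Σ|X[k]|², so Σ|X[k]|² = N·Σ|x[n]|² = 8·27.0000

Σ|X[k]|² = N·Σ|x[n]|² = 8·27.0000 = 216.0000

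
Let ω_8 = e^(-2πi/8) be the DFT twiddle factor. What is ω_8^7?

ω_8^7 = e^(-2πi·7/8)
= cos(-2π·7/8) + i·sin(-2π·7/8)
= cos(-14π/8) + i·sin(-14π/8)

ω_8^7 = cos(-14π/8) + i·sin(-14π/8) = 0.7071+0.7071i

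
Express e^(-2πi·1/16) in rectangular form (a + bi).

ω_16^1 = e^(-2πi·1/16)
= cos(-2π·1/16) + i·sin(-2π·1/16)
= cos(-2π/16) + i·sin(-2π/16)

ω_16^1 = cos(-2π/16) + i·sin(-2π/16) = 0.9239-0.3827i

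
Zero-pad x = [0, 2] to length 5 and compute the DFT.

Original 2-point DFT: [2, -2]
Zero-padded 5-point DFT provides frequency interpolation.

DFT_5([x, 0, ...]) = [2, 0.6180-1.9021i, -1.6180-1.1756i, -1.6180+1.1756i, 0.6180+1.9021i]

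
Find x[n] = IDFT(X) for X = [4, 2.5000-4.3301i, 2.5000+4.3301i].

x[n] = (1/3) Σ(k=0 to 2) X[k] · e^(2πikn/3)

Computing each x[n]:
x[0] = 3
x[1] = 3
x[2] = -2

x = [3, 3, -2]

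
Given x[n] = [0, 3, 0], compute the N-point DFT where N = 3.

X[k] = Σ(n=0 to 2) x[n] · ω_3^(nk)
where ω_3 = e^(-2πi/3)

Computing each X[k]:
X[0] = 3
X[1] = -1.5000-2.5981i
X[2] = -1.5000+2.5981i

X = [3, -1.5000-2.5981i, -1.5000+2.5981i]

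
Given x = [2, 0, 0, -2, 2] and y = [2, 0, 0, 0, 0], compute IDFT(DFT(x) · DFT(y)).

(x ⊛ y)[n] = Σ(m=0 to 4) x[m] · y[(n-m) mod 5]

Computing each output sample:
(x ⊛ y)[0] = 4
(x ⊛ y)[1] = 0
(x ⊛ y)[2] = 0
(x ⊛ y)[3] = -4
(x ⊛ y)[4] = 4

x ⊛ y = [4, 0, 0, -4, 4]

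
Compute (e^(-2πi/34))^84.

Since ω_34^34 = 1, powers reduce modulo 34.
84 mod 34 = 16
So ω_34^84 = ω_34^16 = e^(-2πi·16/34)

ω_34^84 = ω_34^16 = -0.9830-0.1837i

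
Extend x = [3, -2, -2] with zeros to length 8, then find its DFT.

Original 3-point DFT: [-1, 5, 5]
Zero-padded 8-point DFT provides frequency interpolation.

DFT_8([x, 0, ...]) = [-1, 1.5858+3.4142i, 5+2i, 4.4142-0.5858i, 3, 4.4142+0.5858i, 5-2i, 1.5858-3.4142i]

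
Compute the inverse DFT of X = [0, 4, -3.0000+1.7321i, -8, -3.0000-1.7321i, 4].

x[n] = (1/6) Σ(k=0 to 5) X[k] · e^(2πikn/6)

Computing each x[n]:
x[0] = -1
x[1] = 2
x[2] = -1
x[3] = -1
x[4] = -2
x[5] = 3

x = [-1, 2, -1, -1, -2, 3]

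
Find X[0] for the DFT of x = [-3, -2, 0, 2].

X[0] = Σ(n=0 to 3) x[n] · ω_4^0 = Σ x[n]
= (-3) + (-2) + (0) + (2)

X[0] = -3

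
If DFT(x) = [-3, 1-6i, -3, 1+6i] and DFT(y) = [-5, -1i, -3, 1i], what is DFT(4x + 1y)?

By linearity: DFT(4x + 1y) = 4·DFT(x) + 1·DFT(y)
= 4·[-3, 1-6i, -3, 1+6i] + 1·[-5, -1i, -3, 1i]

Computing element-wise:
Z[0] = 4·(-3) + 1·(-5) = -17
Z[1] = 4·(1-6i) + 1·(-1i) = 4-25i
Z[2] = 4·(-3) + 1·(-3) = -15
Z[3] = 4·(1+6i) + 1·(1i) = 4+25i

DFT(4x + 1y) = 4·X + 1·Y = [-17, 4-25i, -15, 4+25i]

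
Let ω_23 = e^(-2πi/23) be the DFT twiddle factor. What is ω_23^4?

ω_23^4 = e^(-2πi·4/23)
= cos(-2π·4/23) + i·sin(-2π·4/23)
= cos(-8π/23) + i·sin(-8π/23)

ω_23^4 = cos(-8π/23) + i·sin(-8π/23) = 0.4601-0.8879i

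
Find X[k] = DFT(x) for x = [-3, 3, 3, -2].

X[k] = Σ(n=0 to 3) x[n] · ω_4^(nk)
where ω_4 = e^(-2πi/4)

Computing each X[k]:
X[0] = 1
X[1] = -6-5i
X[2] = -1
X[3] = -6+5i

X = [1, -6-5i, -1, -6+5i]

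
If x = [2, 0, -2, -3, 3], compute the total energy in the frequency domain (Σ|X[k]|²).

Parseval: Σ|x[n]|² = (1/N)Σ|X[k]|², so Σ|X[k]|² = N·Σ|x[n]|² = 5·26.0000

Σ|X[k]|² = N·Σ|x[n]|² = 5·26.0000 = 130.0000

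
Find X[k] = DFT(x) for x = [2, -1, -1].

X[k] = Σ(n=0 to 2) x[n] · ω_3^(nk)
where ω_3 = e^(-2πi/3)

Computing each X[k]:
X[0] = 0
X[1] = 3
X[2] = 3

X = [0, 3, 3]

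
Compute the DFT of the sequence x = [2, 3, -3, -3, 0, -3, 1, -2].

X[k] = Σ(n=0 to 7) x[n] · ω_8^(nk)
where ω_8 = e^(-2πi/8)

Computing each X[k]:
X[0] = -5
X[1] = 6.9497+0.4645i
X[2] = 4-5i
X[3] = -2.9497-7.5355i
X[4] = 5
X[5] = -2.9497+7.5355i
X[6] = 4+5i
X[7] = 6.9497-0.4645i

X = [-5, 6.9497+0.4645i, 4-5i, -2.9497-7.5355i, 5, -2.9497+7.5355i, 4+5i, 6.9497-0.4645i]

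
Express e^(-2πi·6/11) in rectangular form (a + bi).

ω_11^6 = e^(-2πi·6/11)
= cos(-2π·6/11) + i·sin(-2π·6/11)
= cos(-12π/11) + i·sin(-12π/11)

ω_11^6 = cos(-12π/11) + i·sin(-12π/11) = -0.9595+0.2817i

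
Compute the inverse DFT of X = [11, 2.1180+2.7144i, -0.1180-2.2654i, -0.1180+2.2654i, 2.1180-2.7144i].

x[n] = (1/5) Σ(k=0 to 4) X[k] · e^(2πikn/5)

Computing each x[n]:
x[0] = 3
x[1] = 2
x[2] = 0
x[3] = 3
x[4] = 3

x = [3, 2, 0, 3, 3]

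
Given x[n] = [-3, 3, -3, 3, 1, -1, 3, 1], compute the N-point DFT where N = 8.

X[k] = Σ(n=0 to 7) x[n] · ω_8^(nk)
where ω_8 = e^(-2πi/8)

Computing each X[k]:
X[0] = 4
X[1] = -2.5858+1.7574i
X[2] = -2+2i
X[3] = -5.4142-10.2426i
X[4] = -8
X[5] = -5.4142+10.2426i
X[6] = -2-2i
X[7] = -2.5858-1.7574i

X = [4, -2.5858+1.7574i, -2+2i, -5.4142-10.2426i, -8, -5.4142+10.2426i, -2-2i, -2.5858-1.7574i]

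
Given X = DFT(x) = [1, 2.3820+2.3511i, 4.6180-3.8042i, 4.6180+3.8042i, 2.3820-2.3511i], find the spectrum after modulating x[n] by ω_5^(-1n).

Modulation property: DFT(ω_5^(-1n)·x[n]) = X[(k-1) mod 5], so circularly shift X by 1 positions.

X[k-1] = [2.3820-2.3511i, 1, 2.3820+2.3511i, 4.6180-3.8042i, 4.6180+3.8042i]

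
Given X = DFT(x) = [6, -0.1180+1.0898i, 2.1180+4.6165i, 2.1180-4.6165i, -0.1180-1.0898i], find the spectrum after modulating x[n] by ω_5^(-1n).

Modulation property: DFT(ω_5^(-1n)·x[n]) = X[(k-1) mod 5], so circularly shift X by 1 positions.

X[k-1] = [-0.1180-1.0898i, 6, -0.1180+1.0898i, 2.1180+4.6165i, 2.1180-4.6165i]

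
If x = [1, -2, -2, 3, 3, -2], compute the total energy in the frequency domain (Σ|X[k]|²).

Parseval: Σ|x[n]|² = (1/N)Σ|X[k]|², so Σ|X[k]|² = N·Σ|x[n]|² = 6·31.0000

Σ|X[k]|² = N·Σ|x[n]|² = 6·31.0000 = 186.0000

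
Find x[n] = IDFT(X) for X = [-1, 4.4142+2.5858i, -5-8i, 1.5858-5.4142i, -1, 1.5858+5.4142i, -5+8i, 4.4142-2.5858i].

x[n] = (1/8) Σ(k=0 to 7) X[k] · e^(2πikn/8)

Computing each x[n]:
x[0] = 0
x[1] = 3
x[2] = -1
x[3] = -2
x[4] = -3
x[5] = 1
x[6] = 3
x[7] = -2

x = [0, 3, -1, -2, -3, 1, 3, -2]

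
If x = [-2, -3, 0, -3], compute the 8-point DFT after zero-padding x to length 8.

Original 4-point DFT: [-8, -2, 4, -2]
Zero-padded 8-point DFT provides frequency interpolation.

DFT_8([x, 0, ...]) = [-8, -2.0000+4.2426i, -2, -2.0000+4.2426i, 4, -2.0000-4.2426i, -2, -2.0000-4.2426i]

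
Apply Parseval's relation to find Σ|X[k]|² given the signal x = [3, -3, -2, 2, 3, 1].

Parseval: Σ|x[n]|² = (1/N)Σ|X[k]|², so Σ|X[k]|² = N·Σ|x[n]|² = 6·36.0000

Σ|X[k]|² = N·Σ|x[n]|² = 6·36.0000 = 216.0000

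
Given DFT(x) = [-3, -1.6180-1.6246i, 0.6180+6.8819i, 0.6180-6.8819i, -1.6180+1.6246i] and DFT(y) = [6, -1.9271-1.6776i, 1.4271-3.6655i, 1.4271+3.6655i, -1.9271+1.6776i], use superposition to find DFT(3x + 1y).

By linearity: DFT(3x + 1y) = 3·DFT(x) + 1·DFT(y)
= 3·[-3, -1.6180-1.6246i, 0.6180+6.8819i, 0.6180-6.8819i, -1.6180+1.6246i] + 1·[6, -1.9271-1.6776i, 1.4271-3.6655i, 1.4271+3.6655i, -1.9271+1.6776i]

Computing element-wise:
Z[0] = 3·(-3) + 1·(6) = -3
Z[1] = 3·(-1.6180-1.6246i) + 1·(-1.9271-1.6776i) = -6.7811-6.5514i
Z[2] = 3·(0.6180+6.8819i) + 1·(1.4271-3.6655i) = 3.2811+16.9802i
Z[3] = 3·(0.6180-6.8819i) + 1·(1.4271+3.6655i) = 3.2811-16.9802i
Z[4] = 3·(-1.6180+1.6246i) + 1·(-1.9271+1.6776i) = -6.7811+6.5514i

DFT(3x + 1y) = 3·X + 1·Y = [-3, -6.7811-6.5514i, 3.2811+16.9802i, 3.2811-16.9802i, -6.7811+6.5514i]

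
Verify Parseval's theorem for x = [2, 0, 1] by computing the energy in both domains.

Time domain:
Σ|x[n]|² = |2|² + |0|² + |1|² = 5.0000

Frequency domain:
(1/3)Σ|X[k]|² = (1/3)(|3|² + |1.5000+0.8660i|² + |1.5000-0.8660i|²) = (1/3)·15.0000 = 5.0000

Both sides agree, confirming Parseval's theorem.

Σ|x[n]|² = (1/N)Σ|X[k]|² = 5.0000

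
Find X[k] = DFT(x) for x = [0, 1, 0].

X[k] = Σ(n=0 to 2) x[n] · ω_3^(nk)
where ω_3 = e^(-2πi/3)

Computing each X[k]:
X[0] = 1
X[1] = -0.5000-0.8660i
X[2] = -0.5000+0.8660i

X = [1, -0.5000-0.8660i, -0.5000+0.8660i]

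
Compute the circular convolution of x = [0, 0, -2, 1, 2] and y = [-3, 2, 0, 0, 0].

(x ⊛ y)[n] = Σ(m=0 to 4) x[m] · y[(n-m) mod 5]

Computing each output sample:
(x ⊛ y)[0] = 4
(x ⊛ y)[1] = 0
(x ⊛ y)[2] = 6
(x ⊛ y)[3] = -7
(x ⊛ y)[4] = -4

x ⊛ y = [4, 0, 6, -7, -4]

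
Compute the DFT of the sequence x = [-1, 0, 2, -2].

X[k] = Σ(n=0 to 3) x[n] · ω_4^(nk)
where ω_4 = e^(-2πi/4)

Computing each X[k]:
X[0] = -1
X[1] = -3-2i
X[2] = 3
X[3] = -3+2i

X = [-1, -3-2i, 3, -3+2i]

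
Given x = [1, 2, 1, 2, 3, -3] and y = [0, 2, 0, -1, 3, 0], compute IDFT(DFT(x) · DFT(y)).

(x ⊛ y)[n] = Σ(m=0 to 5) x[m] · y[(n-m) mod 6]

Computing each output sample:
(x ⊛ y)[0] = -5
(x ⊛ y)[1] = 5
(x ⊛ y)[2] = 16
(x ⊛ y)[3] = -8
(x ⊛ y)[4] = 5
(x ⊛ y)[5] = 11

x ⊛ y = [-5, 5, 16, -8, 5, 11]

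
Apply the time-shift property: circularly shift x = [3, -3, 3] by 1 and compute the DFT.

Time shift by 1: X_shifted[k] = ω_3^(1k) · X[k]
Shifted x = [3, 3, -3]

DFT(x[n-1]) = [3, 3.0000-5.1962i, 3.0000+5.1962i]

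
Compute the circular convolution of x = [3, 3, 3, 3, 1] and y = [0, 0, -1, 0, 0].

(x ⊛ y)[n] = Σ(m=0 to 4) x[m] · y[(n-m) mod 5]

Computing each output sample:
(x ⊛ y)[0] = -3
(x ⊛ y)[1] = -1
(x ⊛ y)[2] = -3
(x ⊛ y)[3] = -3
(x ⊛ y)[4] = -3

x ⊛ y = [-3, -1, -3, -3, -3]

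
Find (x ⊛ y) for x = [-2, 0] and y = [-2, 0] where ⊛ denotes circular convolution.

(x ⊛ y)[n] = Σ(m=0 to 1) x[m] · y[(n-m) mod 2]

Computing each output sample:
(x ⊛ y)[0] = 4
(x ⊛ y)[1] = 0

x ⊛ y = [4, 0]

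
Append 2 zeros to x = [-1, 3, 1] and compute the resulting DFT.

Original 3-point DFT: [3, -3.0000-1.7321i, -3.0000+1.7321i]
Zero-padded 5-point DFT provides frequency interpolation.

DFT_5([x, 0, ...]) = [3, -0.8820-3.4410i, -3.1180-0.8123i, -3.1180+0.8123i, -0.8820+3.4410i]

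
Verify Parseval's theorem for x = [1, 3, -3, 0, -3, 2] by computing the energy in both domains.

Time domain:
Σ|x[n]|² = |1|² + |3|² + |-3|² + |0|² + |-3|² + |2|² = 32.0000

Frequency domain:
(1/6)Σ|X[k]|² = (1/6)(|0|² + |6.5000-0.8660i|² + |1.5000-0.8660i|² + |-10|² + |1.5000+0.8660i|² + |6.5000+0.8660i|²) = (1/6)·192.0000 = 32.0000

Both sides agree, confirming Parseval's theorem.

Σ|x[n]|² = (1/N)Σ|X[k]|² = 32.0000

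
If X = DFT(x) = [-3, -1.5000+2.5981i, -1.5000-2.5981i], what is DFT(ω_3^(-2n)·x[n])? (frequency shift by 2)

Modulation property: DFT(ω_3^(-2n)·x[n]) = X[(k-2) mod 3], so circularly shift X by 2 positions.

X[k-2] = [-1.5000+2.5981i, -1.5000-2.5981i, -3]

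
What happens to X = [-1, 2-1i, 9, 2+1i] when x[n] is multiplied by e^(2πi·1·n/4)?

Modulation property: DFT(ω_4^(-1n)·x[n]) = X[(k-1) mod 4], so circularly shift X by 1 positions.

X[k-1] = [2+1i, -1, 2-1i, 9]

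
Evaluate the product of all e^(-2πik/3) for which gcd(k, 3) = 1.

The primitive 3rd roots of unity are ω_3^k for k coprime to 3: k ∈ {1, 2}
Their product equals the constant term of the cyclotomic polynomial Φ_3(x) up to sign.
For n ≥ 3, the product of all primitive nth roots of unity is 1. (For n=1 it is 1; for n=2 it is -1.)

1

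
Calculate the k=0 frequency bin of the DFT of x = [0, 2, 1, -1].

X[0] = Σ(n=0 to 3) x[n] · ω_4^0 = Σ x[n]
= (0) + (2) + (1) + (-1)

X[0] = 2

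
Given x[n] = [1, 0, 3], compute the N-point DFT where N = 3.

X[k] = Σ(n=0 to 2) x[n] · ω_3^(nk)
where ω_3 = e^(-2πi/3)

Computing each X[k]:
X[0] = 4
X[1] = -0.5000+2.5981i
X[2] = -0.5000-2.5981i

X = [4, -0.5000+2.5981i, -0.5000-2.5981i]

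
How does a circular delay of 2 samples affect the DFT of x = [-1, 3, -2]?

Time shift by 2: X_shifted[k] = ω_3^(2k) · X[k]
Shifted x = [3, -2, -1]

DFT(x[n-2]) = [0, 4.5000+0.8660i, 4.5000-0.8660i]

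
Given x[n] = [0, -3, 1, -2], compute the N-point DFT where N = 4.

X[k] = Σ(n=0 to 3) x[n] · ω_4^(nk)
where ω_4 = e^(-2πi/4)

Computing each X[k]:
X[0] = -4
X[1] = -1+1i
X[2] = 6
X[3] = -1-1i

X = [-4, -1+1i, 6, -1-1i]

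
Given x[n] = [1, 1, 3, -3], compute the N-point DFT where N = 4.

X[k] = Σ(n=0 to 3) x[n] · ω_4^(nk)
where ω_4 = e^(-2πi/4)

Computing each X[k]:
X[0] = 2
X[1] = -2-4i
X[2] = 6
X[3] = -2+4i

X = [2, -2-4i, 6, -2+4i]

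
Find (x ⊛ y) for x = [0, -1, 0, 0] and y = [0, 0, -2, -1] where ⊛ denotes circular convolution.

(x ⊛ y)[n] = Σ(m=0 to 3) x[m] · y[(n-m) mod 4]

Computing each output sample:
(x ⊛ y)[0] = 1
(x ⊛ y)[1] = 0
(x ⊛ y)[2] = 0
(x ⊛ y)[3] = 2

x ⊛ y = [1, 0, 0, 2]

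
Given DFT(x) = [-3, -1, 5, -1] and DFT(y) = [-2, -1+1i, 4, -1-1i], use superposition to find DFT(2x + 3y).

By linearity: DFT(2x + 3y) = 2·DFT(x) + 3·DFT(y)
= 2·[-3, -1, 5, -1] + 3·[-2, -1+1i, 4, -1-1i]

Computing element-wise:
Z[0] = 2·(-3) + 3·(-2) = -12
Z[1] = 2·(-1) + 3·(-1+1i) = -5+3i
Z[2] = 2·(5) + 3·(4) = 22
Z[3] = 2·(-1) + 3·(-1-1i) = -5-3i

DFT(2x + 3y) = 2·X + 3·Y = [-12, -5+3i, 22, -5-3i]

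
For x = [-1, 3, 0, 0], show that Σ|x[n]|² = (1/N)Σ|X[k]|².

Time domain:
Σ|x[n]|² = |-1|² + |3|² + |0|² + |0|² = 10.0000

Frequency domain:
(1/4)Σ|X[k]|² = (1/4)(|2|² + |-1-3i|² + |-4|² + |-1+3i|²) = (1/4)·40.0000 = 10.0000

Both sides agree, confirming Parseval's theorem.

Σ|x[n]|² = (1/N)Σ|X[k]|² = 10.0000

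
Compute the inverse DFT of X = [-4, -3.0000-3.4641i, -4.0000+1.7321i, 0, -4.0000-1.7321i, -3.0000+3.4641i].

x[n] = (1/6) Σ(k=0 to 5) X[k] · e^(2πikn/6)

Computing each x[n]:
x[0] = -3
x[1] = 0
x[2] = 2
x[3] = -1
x[4] = -1
x[5] = -1

x = [-3, 0, 2, -1, -1, -1]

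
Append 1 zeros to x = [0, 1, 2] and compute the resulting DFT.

Original 3-point DFT: [3, -1.5000+0.8660i, -1.5000-0.8660i]
Zero-padded 4-point DFT provides frequency interpolation.

DFT_4([x, 0, ...]) = [3, -2-1i, 1, -2+1i]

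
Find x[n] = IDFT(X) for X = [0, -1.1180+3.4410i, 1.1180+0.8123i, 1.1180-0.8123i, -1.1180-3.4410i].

x[n] = (1/5) Σ(k=0 to 4) X[k] · e^(2πikn/5)

Computing each x[n]:
x[0] = 0
x[1] = -2
x[2] = 0
x[3] = 1
x[4] = 1

x = [0, -2, 0, 1, 1]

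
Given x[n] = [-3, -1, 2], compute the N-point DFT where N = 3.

X[k] = Σ(n=0 to 2) x[n] · ω_3^(nk)
where ω_3 = e^(-2πi/3)

Computing each X[k]:
X[0] = -2
X[1] = -3.5000+2.5981i
X[2] = -3.5000-2.5981i

X = [-2, -3.5000+2.5981i, -3.5000-2.5981i]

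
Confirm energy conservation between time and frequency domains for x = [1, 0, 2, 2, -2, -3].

Time domain:
Σ|x[n]|² = |1|² + |0|² + |2|² + |2|² + |-2|² + |-3|² = 22.0000

Frequency domain:
(1/6)Σ|X[k]|² = (1/6)(|0|² + |-2.5000-6.0622i|² + |4.5000+0.8660i|² + |2|² + |4.5000-0.8660i|² + |-2.5000+6.0622i|²) = (1/6)·132.0000 = 22.0000

Both sides agree, confirming Parseval's theorem.

Σ|x[n]|² = (1/N)Σ|X[k]|² = 22.0000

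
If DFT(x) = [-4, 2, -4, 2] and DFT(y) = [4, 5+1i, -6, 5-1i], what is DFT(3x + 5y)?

By linearity: DFT(3x + 5y) = 3·DFT(x) + 5·DFT(y)
= 3·[-4, 2, -4, 2] + 5·[4, 5+1i, -6, 5-1i]

Computing element-wise:
Z[0] = 3·(-4) + 5·(4) = 8
Z[1] = 3·(2) + 5·(5+1i) = 31+5i
Z[2] = 3·(-4) + 5·(-6) = -42
Z[3] = 3·(2) + 5·(5-1i) = 31-5i

DFT(3x + 5y) = 3·X + 5·Y = [8, 31+5i, -42, 31-5i]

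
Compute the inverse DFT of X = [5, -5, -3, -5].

x[n] = (1/4) Σ(k=0 to 3) X[k] · e^(2πikn/4)

Computing each x[n]:
x[0] = -2
x[1] = 2
x[2] = 3
x[3] = 2

x = [-2, 2, 3, 2]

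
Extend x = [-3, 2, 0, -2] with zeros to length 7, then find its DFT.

Original 4-point DFT: [-3, -3-4i, -3, -3+4i]
Zero-padded 7-point DFT provides frequency interpolation.

DFT_7([x, 0, ...]) = [-3, 0.0489-0.6959i, -4.6920-3.5135i, -4.3569+1.0821i, -4.3569-1.0821i, -4.6920+3.5135i, 0.0489+0.6959i]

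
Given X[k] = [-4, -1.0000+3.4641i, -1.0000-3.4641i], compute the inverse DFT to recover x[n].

x[n] = (1/3) Σ(k=0 to 2) X[k] · e^(2πikn/3)

Computing each x[n]:
x[0] = -2
x[1] = -3
x[2] = 1

x = [-2, -3, 1]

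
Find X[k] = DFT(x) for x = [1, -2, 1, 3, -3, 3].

X[k] = Σ(n=0 to 5) x[n] · ω_6^(nk)
where ω_6 = e^(-2πi/6)

Computing each X[k]:
X[0] = 3
X[1] = -0.5000+0.8660i
X[2] = 4.5000+7.7942i
X[3] = -5
X[4] = 4.5000-7.7942i
X[5] = -0.5000-0.8660i

X = [3, -0.5000+0.8660i, 4.5000+7.7942i, -5, 4.5000-7.7942i, -0.5000-0.8660i]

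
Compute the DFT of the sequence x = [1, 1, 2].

X[k] = Σ(n=0 to 2) x[n] · ω_3^(nk)
where ω_3 = e^(-2πi/3)

Computing each X[k]:
X[0] = 4
X[1] = -0.5000+0.8660i
X[2] = -0.5000-0.8660i

X = [4, -0.5000+0.8660i, -0.5000-0.8660i]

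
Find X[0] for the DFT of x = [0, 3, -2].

X[0] = Σ(n=0 to 2) x[n] · ω_3^0 = Σ x[n]
= (0) + (3) + (-2)

X[0] = 1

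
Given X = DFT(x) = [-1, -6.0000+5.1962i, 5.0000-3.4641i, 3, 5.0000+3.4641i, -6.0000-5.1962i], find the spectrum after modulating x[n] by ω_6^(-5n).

Modulation property: DFT(ω_6^(-5n)·x[n]) = X[(k-5) mod 6], so circularly shift X by 5 positions.

X[k-5] = [-6.0000+5.1962i, 5.0000-3.4641i, 3, 5.0000+3.4641i, -6.0000-5.1962i, -1]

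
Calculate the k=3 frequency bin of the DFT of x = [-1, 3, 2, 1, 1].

X[3] = Σ(n=0 to 4) x[n] · ω_5^(3n) where ω_5 = e^(-2πi/5)
= (-1)·ω_5^0 + (3)·ω_5^3 + (2)·ω_5^6 + (1)·ω_5^9 + (1)·ω_5^12

X[3] = -3.3090+0.2245i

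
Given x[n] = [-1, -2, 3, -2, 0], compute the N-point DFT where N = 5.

X[k] = Σ(n=0 to 4) x[n] · ω_5^(nk)
where ω_5 = e^(-2πi/5)

Computing each X[k]:
X[0] = -2
X[1] = -2.4271-1.0368i
X[2] = 0.9271+5.9309i
X[3] = 0.9271-5.9309i
X[4] = -2.4271+1.0368i

X = [-2, -2.4271-1.0368i, 0.9271+5.9309i, 0.9271-5.9309i, -2.4271+1.0368i]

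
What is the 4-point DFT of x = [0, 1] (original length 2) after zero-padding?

Original 2-point DFT: [1, -1]
Zero-padded 4-point DFT provides frequency interpolation.

DFT_4([x, 0, ...]) = [1, -1i, -1, 1i]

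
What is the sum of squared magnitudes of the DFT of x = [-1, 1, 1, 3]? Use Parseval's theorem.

Parseval: Σ|x[n]|² = (1/N)Σ|X[k]|², so Σ|X[k]|² = N·Σ|x[n]|² = 4·12.0000

Σ|X[k]|² = N·Σ|x[n]|² = 4·12.0000 = 48.0000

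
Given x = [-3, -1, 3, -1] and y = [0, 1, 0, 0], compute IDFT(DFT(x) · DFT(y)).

(x ⊛ y)[n] = Σ(m=0 to 3) x[m] · y[(n-m) mod 4]

Computing each output sample:
(x ⊛ y)[0] = -1
(x ⊛ y)[1] = -3
(x ⊛ y)[2] = -1
(x ⊛ y)[3] = 3

x ⊛ y = [-1, -3, -1, 3]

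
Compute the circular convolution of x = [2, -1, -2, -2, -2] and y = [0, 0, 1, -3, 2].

(x ⊛ y)[n] = Σ(m=0 to 4) x[m] · y[(n-m) mod 5]

Computing each output sample:
(x ⊛ y)[0] = 2
(x ⊛ y)[1] = 0
(x ⊛ y)[2] = 4
(x ⊛ y)[3] = -11
(x ⊛ y)[4] = 5

x ⊛ y = [2, 0, 4, -11, 5]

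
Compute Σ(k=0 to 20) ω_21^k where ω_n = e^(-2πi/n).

Sum of all nth roots of unity equals 0 for n > 1 (geometric series with r ≠ 1).

0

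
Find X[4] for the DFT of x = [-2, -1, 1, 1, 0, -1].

X[4] = Σ(n=0 to 5) x[n] · ω_6^(4n) where ω_6 = e^(-2πi/6)
= (-2)·ω_6^0 + (-1)·ω_6^4 + (1)·ω_6^8 + (1)·ω_6^12 + (0)·ω_6^16 + (-1)·ω_6^20

X[4] = -0.5000-0.8660i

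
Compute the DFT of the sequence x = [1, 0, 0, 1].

X[k] = Σ(n=0 to 3) x[n] · ω_4^(nk)
where ω_4 = e^(-2πi/4)

Computing each X[k]:
X[0] = 2
X[1] = 1+1i
X[2] = 0
X[3] = 1-1i

X = [2, 1+1i, 0, 1-1i]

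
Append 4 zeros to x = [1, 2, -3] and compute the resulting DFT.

Original 3-point DFT: [0, 1.5000-4.3301i, 1.5000+4.3301i]
Zero-padded 7-point DFT provides frequency interpolation.

DFT_7([x, 0, ...]) = [0, 2.9145+1.3611i, 3.2579-3.2515i, -2.6724-3.2133i, -2.6724+3.2133i, 3.2579+3.2515i, 2.9145-1.3611i]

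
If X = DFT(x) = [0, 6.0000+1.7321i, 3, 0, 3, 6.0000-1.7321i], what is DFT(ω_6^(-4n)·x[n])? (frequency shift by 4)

Modulation property: DFT(ω_6^(-4n)·x[n]) = X[(k-4) mod 6], so circularly shift X by 4 positions.

X[k-4] = [3, 0, 3, 6.0000-1.7321i, 0, 6.0000+1.7321i]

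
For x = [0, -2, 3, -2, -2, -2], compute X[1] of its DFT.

X[1] = Σ(n=0 to 5) x[n] · ω_6^(1n) where ω_6 = e^(-2πi/6)
= (0)·ω_6^0 + (-2)·ω_6^1 + (3)·ω_6^2 + (-2)·ω_6^3 + (-2)·ω_6^4 + (-2)·ω_6^5

X[1] = -0.5000-4.3301i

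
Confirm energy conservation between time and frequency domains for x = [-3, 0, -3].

Time domain:
Σ|x[n]|² = |-3|² + |0|² + |-3|² = 18.0000

Frequency domain:
(1/3)Σ|X[k]|² = (1/3)(|-6|² + |-1.5000-2.5981i|² + |-1.5000+2.5981i|²) = (1/3)·54.0000 = 18.0000

Both sides agree, confirming Parseval's theorem.

Σ|x[n]|² = (1/N)Σ|X[k]|² = 18.0000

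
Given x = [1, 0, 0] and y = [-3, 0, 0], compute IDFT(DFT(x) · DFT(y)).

(x ⊛ y)[n] = Σ(m=0 to 2) x[m] · y[(n-m) mod 3]

Computing each output sample:
(x ⊛ y)[0] = -3
(x ⊛ y)[1] = 0
(x ⊛ y)[2] = 0

x ⊛ y = [-3, 0, 0]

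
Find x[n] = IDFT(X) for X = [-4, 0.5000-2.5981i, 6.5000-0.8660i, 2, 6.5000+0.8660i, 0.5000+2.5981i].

x[n] = (1/6) Σ(k=0 to 5) X[k] · e^(2πikn/6)

Computing each x[n]:
x[0] = 2
x[1] = -1
x[2] = -1
x[3] = 1
x[4] = -2
x[5] = -3

x = [2, -1, -1, 1, -2, -3]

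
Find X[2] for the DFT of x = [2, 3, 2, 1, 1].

X[2] = Σ(n=0 to 4) x[n] · ω_5^(2n) where ω_5 = e^(-2πi/5)
= (2)·ω_5^0 + (3)·ω_5^2 + (2)·ω_5^4 + (1)·ω_5^6 + (1)·ω_5^8

X[2] = -0.3090-0.2245i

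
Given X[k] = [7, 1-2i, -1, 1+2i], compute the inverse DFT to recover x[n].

x[n] = (1/4) Σ(k=0 to 3) X[k] · e^(2πikn/4)

Computing each x[n]:
x[0] = 2
x[1] = 3
x[2] = 1
x[3] = 1

x = [2, 3, 1, 1]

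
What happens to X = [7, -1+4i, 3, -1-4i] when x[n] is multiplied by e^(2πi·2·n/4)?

Modulation property: DFT(ω_4^(-2n)·x[n]) = X[(k-2) mod 4], so circularly shift X by 2 positions.

X[k-2] = [3, -1-4i, 7, -1+4i]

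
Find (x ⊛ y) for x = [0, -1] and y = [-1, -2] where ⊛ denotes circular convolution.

(x ⊛ y)[n] = Σ(m=0 to 1) x[m] · y[(n-m) mod 2]

Computing each output sample:
(x ⊛ y)[0] = 2
(x ⊛ y)[1] = 1

x ⊛ y = [2, 1]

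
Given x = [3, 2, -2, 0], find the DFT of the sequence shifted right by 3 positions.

Time shift by 3: X_shifted[k] = ω_4^(3k) · X[k]
Shifted x = [2, -2, 0, 3]

DFT(x[n-3]) = [3, 2+5i, 1, 2-5i]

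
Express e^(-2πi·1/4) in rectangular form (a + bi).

ω_4^1 = e^(-2πi·1/4)
= cos(-2π·1/4) + i·sin(-2π·1/4)
= cos(-2π/4) + i·sin(-2π/4)

ω_4^1 = cos(-2π/4) + i·sin(-2π/4) = -1i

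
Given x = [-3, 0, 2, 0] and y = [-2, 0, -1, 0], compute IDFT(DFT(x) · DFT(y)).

(x ⊛ y)[n] = Σ(m=0 to 3) x[m] · y[(n-m) mod 4]

Computing each output sample:
(x ⊛ y)[0] = 4
(x ⊛ y)[1] = 0
(x ⊛ y)[2] = -1
(x ⊛ y)[3] = 0

x ⊛ y = [4, 0, -1, 0]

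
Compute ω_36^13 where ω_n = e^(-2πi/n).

ω_36^13 = e^(-2πi·13/36)
= cos(-2π·13/36) + i·sin(-2π·13/36)
= cos(-26π/36) + i·sin(-26π/36)

ω_36^13 = cos(-26π/36) + i·sin(-26π/36) = -0.6428-0.7660i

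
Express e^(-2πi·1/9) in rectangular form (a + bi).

ω_9^1 = e^(-2πi·1/9)
= cos(-2π·1/9) + i·sin(-2π·1/9)
= cos(-2π/9) + i·sin(-2π/9)

ω_9^1 = cos(-2π/9) + i·sin(-2π/9) = 0.7660-0.6428i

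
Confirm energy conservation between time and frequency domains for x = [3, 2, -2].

Time domain:
Σ|x[n]|² = |3|² + |2|² + |-2|² = 17.0000

Frequency domain:
(1/3)Σ|X[k]|² = (1/3)(|3|² + |3.0000-3.4641i|² + |3.0000+3.4641i|²) = (1/3)·51.0000 = 17.0000

Both sides agree, confirming Parseval's theorem.

Σ|x[n]|² = (1/N)Σ|X[k]|² = 17.0000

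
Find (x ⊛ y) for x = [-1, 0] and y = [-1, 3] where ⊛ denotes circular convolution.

(x ⊛ y)[n] = Σ(m=0 to 1) x[m] · y[(n-m) mod 2]

Computing each output sample:
(x ⊛ y)[0] = 1
(x ⊛ y)[1] = -3

x ⊛ y = [1, -3]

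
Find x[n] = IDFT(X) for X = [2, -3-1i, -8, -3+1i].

x[n] = (1/4) Σ(k=0 to 3) X[k] · e^(2πikn/4)

Computing each x[n]:
x[0] = -3
x[1] = 3
x[2] = 0
x[3] = 2

x = [-3, 3, 0, 2]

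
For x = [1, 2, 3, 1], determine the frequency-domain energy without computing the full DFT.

Parseval: Σ|x[n]|² = (1/N)Σ|X[k]|², so Σ|X[k]|² = N·Σ|x[n]|² = 4·15.0000

Σ|X[k]|² = N·Σ|x[n]|² = 4·15.0000 = 60.0000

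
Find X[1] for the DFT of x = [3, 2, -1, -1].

X[1] = Σ(n=0 to 3) x[n] · ω_4^(1n) where ω_4 = e^(-2πi/4)
= (3)·ω_4^0 + (2)·ω_4^1 + (-1)·ω_4^2 + (-1)·ω_4^3

X[1] = 4-3i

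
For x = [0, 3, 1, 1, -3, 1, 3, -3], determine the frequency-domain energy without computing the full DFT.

Parseval: Σ|x[n]|² = (1/N)Σ|X[k]|², so Σ|X[k]|² = N·Σ|x[n]|² = 8·39.0000

Σ|X[k]|² = N·Σ|x[n]|² = 8·39.0000 = 312.0000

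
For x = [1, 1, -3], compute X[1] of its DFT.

X[1] = Σ(n=0 to 2) x[n] · ω_3^(1n) where ω_3 = e^(-2πi/3)
= (1)·ω_3^0 + (1)·ω_3^1 + (-3)·ω_3^2

X[1] = 2.0000-3.4641i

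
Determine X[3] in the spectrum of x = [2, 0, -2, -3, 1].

X[3] = Σ(n=0 to 4) x[n] · ω_5^(3n) where ω_5 = e^(-2πi/5)
= (2)·ω_5^0 + (0)·ω_5^3 + (-2)·ω_5^6 + (-3)·ω_5^9 + (1)·ω_5^12

X[3] = -0.3541-1.5388i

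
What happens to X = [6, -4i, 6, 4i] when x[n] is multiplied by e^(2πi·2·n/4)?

Modulation property: DFT(ω_4^(-2n)·x[n]) = X[(k-2) mod 4], so circularly shift X by 2 positions.

X[k-2] = [6, 4i, 6, -4i]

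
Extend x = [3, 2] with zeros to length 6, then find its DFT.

Original 2-point DFT: [5, 1]
Zero-padded 6-point DFT provides frequency interpolation.

DFT_6([x, 0, ...]) = [5, 4.0000-1.7321i, 2.0000-1.7321i, 1, 2.0000+1.7321i, 4.0000+1.7321i]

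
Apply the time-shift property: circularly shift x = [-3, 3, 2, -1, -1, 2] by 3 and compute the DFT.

Time shift by 3: X_shifted[k] = ω_6^(3k) · X[k]
Shifted x = [-1, -1, 2, -3, 3, 2]

DFT(x[n-3]) = [2, 3.4641i, -7.0000+1.7321i, 6, -7.0000-1.7321i, -3.4641i]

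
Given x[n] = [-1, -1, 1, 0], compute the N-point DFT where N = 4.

X[k] = Σ(n=0 to 3) x[n] · ω_4^(nk)
where ω_4 = e^(-2πi/4)

Computing each X[k]:
X[0] = -1
X[1] = -2+1i
X[2] = 1
X[3] = -2-1i

X = [-1, -2+1i, 1, -2-1i]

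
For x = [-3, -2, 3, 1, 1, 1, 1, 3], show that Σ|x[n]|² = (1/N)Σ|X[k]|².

Time domain:
Σ|x[n]|² = |-3|² + |-2|² + |3|² + |1|² + |1|² + |1|² + |1|² + |3|² = 35.0000

Frequency domain:
(1/8)Σ|X[k]|² = (1/8)(|5|² + |-4.7071+1.5355i|² + |-6+5i|² + |-3.2929+5.5355i|² + |-1|² + |-3.2929-5.5355i|² + |-6-5i|² + |-4.7071-1.5355i|²) = (1/8)·280.0000 = 35.0000

Both sides agree, confirming Parseval's theorem.

Σ|x[n]|² = (1/N)Σ|X[k]|² = 35.0000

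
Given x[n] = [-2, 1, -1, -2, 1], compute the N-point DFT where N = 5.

X[k] = Σ(n=0 to 4) x[n] · ω_5^(nk)
where ω_5 = e^(-2πi/5)

Computing each X[k]:
X[0] = -3
X[1] = 1.0451-0.5878i
X[2] = -4.5451+0.9511i
X[3] = -4.5451-0.9511i
X[4] = 1.0451+0.5878i

X = [-3, 1.0451-0.5878i, -4.5451+0.9511i, -4.5451-0.9511i, 1.0451+0.5878i]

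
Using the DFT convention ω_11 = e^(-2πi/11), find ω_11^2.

ω_11^2 = e^(-2πi·2/11)
= cos(-2π·2/11) + i·sin(-2π·2/11)
= cos(-4π/11) + i·sin(-4π/11)

ω_11^2 = cos(-4π/11) + i·sin(-4π/11) = 0.4154-0.9096i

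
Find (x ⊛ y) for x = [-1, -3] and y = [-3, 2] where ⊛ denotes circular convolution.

(x ⊛ y)[n] = Σ(m=0 to 1) x[m] · y[(n-m) mod 2]

Computing each output sample:
(x ⊛ y)[0] = -3
(x ⊛ y)[1] = 7

x ⊛ y = [-3, 7]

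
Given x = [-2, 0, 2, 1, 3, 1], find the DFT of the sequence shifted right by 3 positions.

Time shift by 3: X_shifted[k] = ω_6^(3k) · X[k]
Shifted x = [1, 3, 1, -2, 0, 2]

DFT(x[n-3]) = [5, 5.0000-1.7321i, -4, -1, -4, 5.0000+1.7321i]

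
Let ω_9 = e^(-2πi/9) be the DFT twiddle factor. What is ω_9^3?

ω_9^3 = e^(-2πi·3/9)
= cos(-2π·3/9) + i·sin(-2π·3/9)
= cos(-6π/9) + i·sin(-6π/9)

ω_9^3 = cos(-6π/9) + i·sin(-6π/9) = -0.5000-0.8660i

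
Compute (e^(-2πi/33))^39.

Since ω_33^33 = 1, powers reduce modulo 33.
39 mod 33 = 6
So ω_33^39 = ω_33^6 = e^(-2πi·6/33)

ω_33^39 = ω_33^6 = 0.4154-0.9096i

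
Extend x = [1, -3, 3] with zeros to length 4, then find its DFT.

Original 3-point DFT: [1, 1.0000+5.1962i, 1.0000-5.1962i]
Zero-padded 4-point DFT provides frequency interpolation.

DFT_4([x, 0, ...]) = [1, -2+3i, 7, -2-3i]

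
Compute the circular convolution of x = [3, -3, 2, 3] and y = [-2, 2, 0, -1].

(x ⊛ y)[n] = Σ(m=0 to 3) x[m] · y[(n-m) mod 4]

Computing each output sample:
(x ⊛ y)[0] = 3
(x ⊛ y)[1] = 10
(x ⊛ y)[2] = -13
(x ⊛ y)[3] = -5

x ⊛ y = [3, 10, -13, -5]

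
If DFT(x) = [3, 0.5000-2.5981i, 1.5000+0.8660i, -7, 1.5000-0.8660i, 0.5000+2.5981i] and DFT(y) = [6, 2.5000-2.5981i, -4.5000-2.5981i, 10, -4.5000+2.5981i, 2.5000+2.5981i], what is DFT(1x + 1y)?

By linearity: DFT(1x + 1y) = 1·DFT(x) + 1·DFT(y)
= 1·[3, 0.5000-2.5981i, 1.5000+0.8660i, -7, 1.5000-0.8660i, 0.5000+2.5981i] + 1·[6, 2.5000-2.5981i, -4.5000-2.5981i, 10, -4.5000+2.5981i, 2.5000+2.5981i]

Computing element-wise:
Z[0] = 1·(3) + 1·(6) = 9
Z[1] = 1·(0.5000-2.5981i) + 1·(2.5000-2.5981i) = 3.0000-5.1962i
Z[2] = 1·(1.5000+0.8660i) + 1·(-4.5000-2.5981i) = -3.0000-1.7321i
Z[3] = 1·(-7) + 1·(10) = 3
Z[4] = 1·(1.5000-0.8660i) + 1·(-4.5000+2.5981i) = -3.0000+1.7321i
Z[5] = 1·(0.5000+2.5981i) + 1·(2.5000+2.5981i) = 3.0000+5.1962i

DFT(1x + 1y) = 1·X + 1·Y = [9, 3.0000-5.1962i, -3.0000-1.7321i, 3, -3.0000+1.7321i, 3.0000+5.1962i]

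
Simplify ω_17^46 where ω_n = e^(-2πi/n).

Since ω_17^17 = 1, powers reduce modulo 17.
46 mod 17 = 12
So ω_17^46 = ω_17^12 = e^(-2πi·12/17)

ω_17^46 = ω_17^12 = -0.2737+0.9618i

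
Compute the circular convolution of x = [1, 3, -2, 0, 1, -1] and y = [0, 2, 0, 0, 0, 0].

(x ⊛ y)[n] = Σ(m=0 to 5) x[m] · y[(n-m) mod 6]

Computing each output sample:
(x ⊛ y)[0] = -2
(x ⊛ y)[1] = 2
(x ⊛ y)[2] = 6
(x ⊛ y)[3] = -4
(x ⊛ y)[4] = 0
(x ⊛ y)[5] = 2

x ⊛ y = [-2, 2, 6, -4, 0, 2]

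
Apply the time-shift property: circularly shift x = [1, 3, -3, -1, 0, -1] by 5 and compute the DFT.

Time shift by 5: X_shifted[k] = ω_6^(5k) · X[k]
Shifted x = [3, -3, -1, 0, -1, 1]

DFT(x[n-5]) = [-1, 3.0000+3.4641i, 5.0000+3.4641i, 3, 5.0000-3.4641i, 3.0000-3.4641i]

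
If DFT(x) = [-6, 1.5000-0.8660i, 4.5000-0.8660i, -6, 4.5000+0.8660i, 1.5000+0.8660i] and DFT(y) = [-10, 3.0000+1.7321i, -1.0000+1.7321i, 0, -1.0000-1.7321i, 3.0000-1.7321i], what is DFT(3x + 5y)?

By linearity: DFT(3x + 5y) = 3·DFT(x) + 5·DFT(y)
= 3·[-6, 1.5000-0.8660i, 4.5000-0.8660i, -6, 4.5000+0.8660i, 1.5000+0.8660i] + 5·[-10, 3.0000+1.7321i, -1.0000+1.7321i, 0, -1.0000-1.7321i, 3.0000-1.7321i]

Computing element-wise:
Z[0] = 3·(-6) + 5·(-10) = -68
Z[1] = 3·(1.5000-0.8660i) + 5·(3.0000+1.7321i) = 19.5000+6.0625i
Z[2] = 3·(4.5000-0.8660i) + 5·(-1.0000+1.7321i) = 8.5000+6.0625i
Z[3] = 3·(-6) + 5·(0) = -18
Z[4] = 3·(4.5000+0.8660i) + 5·(-1.0000-1.7321i) = 8.5000-6.0625i
Z[5] = 3·(1.5000+0.8660i) + 5·(3.0000-1.7321i) = 19.5000-6.0625i

DFT(3x + 5y) = 3·X + 5·Y = [-68, 19.5000+6.0625i, 8.5000+6.0625i, -18, 8.5000-6.0625i, 19.5000-6.0625i]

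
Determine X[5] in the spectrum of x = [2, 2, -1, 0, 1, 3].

X[5] = Σ(n=0 to 5) x[n] · ω_6^(5n) where ω_6 = e^(-2πi/6)
= (2)·ω_6^0 + (2)·ω_6^5 + (-1)·ω_6^10 + (0)·ω_6^15 + (1)·ω_6^20 + (3)·ω_6^25

X[5] = 4.5000-2.5981i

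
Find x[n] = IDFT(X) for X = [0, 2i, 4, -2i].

x[n] = (1/4) Σ(k=0 to 3) X[k] · e^(2πikn/4)

Computing each x[n]:
x[0] = 1
x[1] = -2
x[2] = 1
x[3] = 0

x = [1, -2, 1, 0]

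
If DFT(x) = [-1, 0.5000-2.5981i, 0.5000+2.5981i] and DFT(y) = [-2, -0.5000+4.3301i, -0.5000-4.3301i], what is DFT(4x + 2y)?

By linearity: DFT(4x + 2y) = 4·DFT(x) + 2·DFT(y)
= 4·[-1, 0.5000-2.5981i, 0.5000+2.5981i] + 2·[-2, -0.5000+4.3301i, -0.5000-4.3301i]

Computing element-wise:
Z[0] = 4·(-1) + 2·(-2) = -8
Z[1] = 4·(0.5000-2.5981i) + 2·(-0.5000+4.3301i) = 1.0000-1.7322i
Z[2] = 4·(0.5000+2.5981i) + 2·(-0.5000-4.3301i) = 1.0000+1.7322i

DFT(4x + 2y) = 4·X + 2·Y = [-8, 1.0000-1.7322i, 1.0000+1.7322i]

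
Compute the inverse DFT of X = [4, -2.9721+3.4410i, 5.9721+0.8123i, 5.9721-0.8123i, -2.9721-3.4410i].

x[n] = (1/5) Σ(k=0 to 4) X[k] · e^(2πikn/5)

Computing each x[n]:
x[0] = 2
x[1] = -3
x[2] = 2
x[3] = 3
x[4] = 0

x = [2, -3, 2, 3, 0]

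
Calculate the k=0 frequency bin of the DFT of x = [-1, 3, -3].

X[0] = Σ(n=0 to 2) x[n] · ω_3^0 = Σ x[n]
= (-1) + (3) + (-3)

X[0] = -1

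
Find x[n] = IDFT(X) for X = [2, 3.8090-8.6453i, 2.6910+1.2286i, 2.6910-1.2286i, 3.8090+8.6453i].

x[n] = (1/5) Σ(k=0 to 4) X[k] · e^(2πikn/5)

Computing each x[n]:
x[0] = 3
x[1] = 3
x[2] = 2
x[3] = -3
x[4] = -3

x = [3, 3, 2, -3, -3]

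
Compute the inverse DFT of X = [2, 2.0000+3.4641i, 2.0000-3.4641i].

x[n] = (1/3) Σ(k=0 to 2) X[k] · e^(2πikn/3)

Computing each x[n]:
x[0] = 2
x[1] = -2
x[2] = 2

x = [2, -2, 2]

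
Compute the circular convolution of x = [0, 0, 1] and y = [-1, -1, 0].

(x ⊛ y)[n] = Σ(m=0 to 2) x[m] · y[(n-m) mod 3]

Computing each output sample:
(x ⊛ y)[0] = -1
(x ⊛ y)[1] = 0
(x ⊛ y)[2] = -1

x ⊛ y = [-1, 0, -1]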